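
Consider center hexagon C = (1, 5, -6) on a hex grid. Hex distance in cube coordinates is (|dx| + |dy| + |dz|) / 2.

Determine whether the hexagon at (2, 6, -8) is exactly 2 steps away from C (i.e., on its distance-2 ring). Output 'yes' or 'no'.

|px - cx| = |2 - 1| = 1
|py - cy| = |6 - 5| = 1
|pz - cz| = |-8 - (-6)| = 2
distance = (1+1+2)/2 = 4/2 = 2
radius = 2; distance == radius -> yes

Answer: yes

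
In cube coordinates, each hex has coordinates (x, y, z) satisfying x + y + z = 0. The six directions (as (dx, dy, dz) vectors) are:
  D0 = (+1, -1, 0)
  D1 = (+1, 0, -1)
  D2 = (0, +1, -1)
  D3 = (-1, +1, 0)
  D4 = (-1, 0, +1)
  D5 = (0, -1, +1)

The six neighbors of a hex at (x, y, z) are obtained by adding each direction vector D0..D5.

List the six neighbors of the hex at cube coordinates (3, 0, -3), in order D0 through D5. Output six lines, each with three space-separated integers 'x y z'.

Answer: 4 -1 -3
4 0 -4
3 1 -4
2 1 -3
2 0 -2
3 -1 -2

Derivation:
Center: (3, 0, -3). Add each direction:
  D0: (3, 0, -3) + (1, -1, 0) = (4, -1, -3)
  D1: (3, 0, -3) + (1, 0, -1) = (4, 0, -4)
  D2: (3, 0, -3) + (0, 1, -1) = (3, 1, -4)
  D3: (3, 0, -3) + (-1, 1, 0) = (2, 1, -3)
  D4: (3, 0, -3) + (-1, 0, 1) = (2, 0, -2)
  D5: (3, 0, -3) + (0, -1, 1) = (3, -1, -2)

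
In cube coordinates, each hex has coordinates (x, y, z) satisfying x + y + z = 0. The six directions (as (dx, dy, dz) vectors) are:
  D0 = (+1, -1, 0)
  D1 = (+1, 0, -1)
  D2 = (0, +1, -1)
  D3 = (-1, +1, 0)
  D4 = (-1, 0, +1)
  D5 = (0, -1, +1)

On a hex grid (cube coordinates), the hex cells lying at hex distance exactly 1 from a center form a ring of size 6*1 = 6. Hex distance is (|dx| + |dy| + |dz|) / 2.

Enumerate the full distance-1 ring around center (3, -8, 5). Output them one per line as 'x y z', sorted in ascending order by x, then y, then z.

Answer: 2 -8 6
2 -7 5
3 -9 6
3 -7 4
4 -9 5
4 -8 4

Derivation:
Walk ring at distance 1 from (3, -8, 5):
Start at center + D4*1 = (2, -8, 6)
  hex 0: (2, -8, 6)
  hex 1: (3, -9, 6)
  hex 2: (4, -9, 5)
  hex 3: (4, -8, 4)
  hex 4: (3, -7, 4)
  hex 5: (2, -7, 5)
Sorted: 6 hexes.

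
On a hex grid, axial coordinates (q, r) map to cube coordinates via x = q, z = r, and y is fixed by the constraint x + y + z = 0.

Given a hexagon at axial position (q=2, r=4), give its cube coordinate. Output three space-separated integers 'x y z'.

x = q = 2
z = r = 4
y = -x - z = -(2) - (4) = -6

Answer: 2 -6 4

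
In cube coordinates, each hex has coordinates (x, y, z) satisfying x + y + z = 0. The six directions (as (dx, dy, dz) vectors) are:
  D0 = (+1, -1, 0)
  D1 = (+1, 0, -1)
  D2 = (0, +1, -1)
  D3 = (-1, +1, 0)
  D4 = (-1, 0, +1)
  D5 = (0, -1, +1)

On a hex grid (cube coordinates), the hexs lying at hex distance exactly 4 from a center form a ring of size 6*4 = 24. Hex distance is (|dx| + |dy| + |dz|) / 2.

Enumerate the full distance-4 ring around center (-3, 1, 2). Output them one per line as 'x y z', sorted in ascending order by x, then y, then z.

Answer: -7 1 6
-7 2 5
-7 3 4
-7 4 3
-7 5 2
-6 0 6
-6 5 1
-5 -1 6
-5 5 0
-4 -2 6
-4 5 -1
-3 -3 6
-3 5 -2
-2 -3 5
-2 4 -2
-1 -3 4
-1 3 -2
0 -3 3
0 2 -2
1 -3 2
1 -2 1
1 -1 0
1 0 -1
1 1 -2

Derivation:
Walk ring at distance 4 from (-3, 1, 2):
Start at center + D4*4 = (-7, 1, 6)
  hex 0: (-7, 1, 6)
  hex 1: (-6, 0, 6)
  hex 2: (-5, -1, 6)
  hex 3: (-4, -2, 6)
  hex 4: (-3, -3, 6)
  hex 5: (-2, -3, 5)
  hex 6: (-1, -3, 4)
  hex 7: (0, -3, 3)
  hex 8: (1, -3, 2)
  hex 9: (1, -2, 1)
  hex 10: (1, -1, 0)
  hex 11: (1, 0, -1)
  hex 12: (1, 1, -2)
  hex 13: (0, 2, -2)
  hex 14: (-1, 3, -2)
  hex 15: (-2, 4, -2)
  hex 16: (-3, 5, -2)
  hex 17: (-4, 5, -1)
  hex 18: (-5, 5, 0)
  hex 19: (-6, 5, 1)
  hex 20: (-7, 5, 2)
  hex 21: (-7, 4, 3)
  hex 22: (-7, 3, 4)
  hex 23: (-7, 2, 5)
Sorted: 24 hexes.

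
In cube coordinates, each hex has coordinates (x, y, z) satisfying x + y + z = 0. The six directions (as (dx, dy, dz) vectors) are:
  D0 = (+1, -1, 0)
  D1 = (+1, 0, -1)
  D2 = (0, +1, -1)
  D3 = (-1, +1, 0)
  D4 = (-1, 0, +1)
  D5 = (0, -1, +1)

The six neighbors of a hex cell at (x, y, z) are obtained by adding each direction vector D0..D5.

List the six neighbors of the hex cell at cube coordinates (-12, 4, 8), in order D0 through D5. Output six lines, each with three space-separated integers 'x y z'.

Answer: -11 3 8
-11 4 7
-12 5 7
-13 5 8
-13 4 9
-12 3 9

Derivation:
Center: (-12, 4, 8). Add each direction:
  D0: (-12, 4, 8) + (1, -1, 0) = (-11, 3, 8)
  D1: (-12, 4, 8) + (1, 0, -1) = (-11, 4, 7)
  D2: (-12, 4, 8) + (0, 1, -1) = (-12, 5, 7)
  D3: (-12, 4, 8) + (-1, 1, 0) = (-13, 5, 8)
  D4: (-12, 4, 8) + (-1, 0, 1) = (-13, 4, 9)
  D5: (-12, 4, 8) + (0, -1, 1) = (-12, 3, 9)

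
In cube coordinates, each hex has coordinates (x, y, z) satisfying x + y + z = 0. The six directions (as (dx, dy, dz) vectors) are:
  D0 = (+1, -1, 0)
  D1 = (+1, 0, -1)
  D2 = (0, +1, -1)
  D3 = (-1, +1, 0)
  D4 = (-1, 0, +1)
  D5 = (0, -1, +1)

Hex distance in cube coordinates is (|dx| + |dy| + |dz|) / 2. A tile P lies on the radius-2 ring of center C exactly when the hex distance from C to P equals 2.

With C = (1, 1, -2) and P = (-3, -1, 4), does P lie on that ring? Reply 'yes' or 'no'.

|px - cx| = |-3 - 1| = 4
|py - cy| = |-1 - 1| = 2
|pz - cz| = |4 - (-2)| = 6
distance = (4+2+6)/2 = 12/2 = 6
radius = 2; distance != radius -> no

Answer: no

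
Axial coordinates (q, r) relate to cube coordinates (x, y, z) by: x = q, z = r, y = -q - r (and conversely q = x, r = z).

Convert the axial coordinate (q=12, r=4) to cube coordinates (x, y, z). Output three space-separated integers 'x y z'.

x = q = 12
z = r = 4
y = -x - z = -(12) - (4) = -16

Answer: 12 -16 4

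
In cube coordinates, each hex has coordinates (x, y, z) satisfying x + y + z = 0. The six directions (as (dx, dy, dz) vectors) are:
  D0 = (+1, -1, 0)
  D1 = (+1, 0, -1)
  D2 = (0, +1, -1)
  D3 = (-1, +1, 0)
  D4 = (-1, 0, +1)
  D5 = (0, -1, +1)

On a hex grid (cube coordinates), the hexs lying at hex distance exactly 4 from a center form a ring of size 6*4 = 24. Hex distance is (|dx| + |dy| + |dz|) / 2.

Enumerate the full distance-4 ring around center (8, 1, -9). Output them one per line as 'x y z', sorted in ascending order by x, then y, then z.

Walk ring at distance 4 from (8, 1, -9):
Start at center + D4*4 = (4, 1, -5)
  hex 0: (4, 1, -5)
  hex 1: (5, 0, -5)
  hex 2: (6, -1, -5)
  hex 3: (7, -2, -5)
  hex 4: (8, -3, -5)
  hex 5: (9, -3, -6)
  hex 6: (10, -3, -7)
  hex 7: (11, -3, -8)
  hex 8: (12, -3, -9)
  hex 9: (12, -2, -10)
  hex 10: (12, -1, -11)
  hex 11: (12, 0, -12)
  hex 12: (12, 1, -13)
  hex 13: (11, 2, -13)
  hex 14: (10, 3, -13)
  hex 15: (9, 4, -13)
  hex 16: (8, 5, -13)
  hex 17: (7, 5, -12)
  hex 18: (6, 5, -11)
  hex 19: (5, 5, -10)
  hex 20: (4, 5, -9)
  hex 21: (4, 4, -8)
  hex 22: (4, 3, -7)
  hex 23: (4, 2, -6)
Sorted: 24 hexes.

Answer: 4 1 -5
4 2 -6
4 3 -7
4 4 -8
4 5 -9
5 0 -5
5 5 -10
6 -1 -5
6 5 -11
7 -2 -5
7 5 -12
8 -3 -5
8 5 -13
9 -3 -6
9 4 -13
10 -3 -7
10 3 -13
11 -3 -8
11 2 -13
12 -3 -9
12 -2 -10
12 -1 -11
12 0 -12
12 1 -13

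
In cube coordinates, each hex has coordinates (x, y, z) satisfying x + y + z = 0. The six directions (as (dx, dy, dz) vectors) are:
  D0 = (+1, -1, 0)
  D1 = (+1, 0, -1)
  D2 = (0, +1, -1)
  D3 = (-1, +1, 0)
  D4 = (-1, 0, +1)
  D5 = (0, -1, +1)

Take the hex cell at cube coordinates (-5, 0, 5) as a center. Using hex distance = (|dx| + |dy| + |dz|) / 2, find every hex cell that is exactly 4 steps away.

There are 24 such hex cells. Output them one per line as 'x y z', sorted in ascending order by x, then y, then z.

Walk ring at distance 4 from (-5, 0, 5):
Start at center + D4*4 = (-9, 0, 9)
  hex 0: (-9, 0, 9)
  hex 1: (-8, -1, 9)
  hex 2: (-7, -2, 9)
  hex 3: (-6, -3, 9)
  hex 4: (-5, -4, 9)
  hex 5: (-4, -4, 8)
  hex 6: (-3, -4, 7)
  hex 7: (-2, -4, 6)
  hex 8: (-1, -4, 5)
  hex 9: (-1, -3, 4)
  hex 10: (-1, -2, 3)
  hex 11: (-1, -1, 2)
  hex 12: (-1, 0, 1)
  hex 13: (-2, 1, 1)
  hex 14: (-3, 2, 1)
  hex 15: (-4, 3, 1)
  hex 16: (-5, 4, 1)
  hex 17: (-6, 4, 2)
  hex 18: (-7, 4, 3)
  hex 19: (-8, 4, 4)
  hex 20: (-9, 4, 5)
  hex 21: (-9, 3, 6)
  hex 22: (-9, 2, 7)
  hex 23: (-9, 1, 8)
Sorted: 24 hexes.

Answer: -9 0 9
-9 1 8
-9 2 7
-9 3 6
-9 4 5
-8 -1 9
-8 4 4
-7 -2 9
-7 4 3
-6 -3 9
-6 4 2
-5 -4 9
-5 4 1
-4 -4 8
-4 3 1
-3 -4 7
-3 2 1
-2 -4 6
-2 1 1
-1 -4 5
-1 -3 4
-1 -2 3
-1 -1 2
-1 0 1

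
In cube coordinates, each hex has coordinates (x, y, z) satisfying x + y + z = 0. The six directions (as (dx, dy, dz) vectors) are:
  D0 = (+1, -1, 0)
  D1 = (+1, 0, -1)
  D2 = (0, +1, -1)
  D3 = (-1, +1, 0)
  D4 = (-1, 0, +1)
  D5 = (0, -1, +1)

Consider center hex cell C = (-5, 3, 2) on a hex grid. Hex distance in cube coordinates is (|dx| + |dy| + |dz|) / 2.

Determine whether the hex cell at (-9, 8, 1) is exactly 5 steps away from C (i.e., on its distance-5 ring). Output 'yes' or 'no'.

Answer: yes

Derivation:
|px - cx| = |-9 - (-5)| = 4
|py - cy| = |8 - 3| = 5
|pz - cz| = |1 - 2| = 1
distance = (4+5+1)/2 = 10/2 = 5
radius = 5; distance == radius -> yes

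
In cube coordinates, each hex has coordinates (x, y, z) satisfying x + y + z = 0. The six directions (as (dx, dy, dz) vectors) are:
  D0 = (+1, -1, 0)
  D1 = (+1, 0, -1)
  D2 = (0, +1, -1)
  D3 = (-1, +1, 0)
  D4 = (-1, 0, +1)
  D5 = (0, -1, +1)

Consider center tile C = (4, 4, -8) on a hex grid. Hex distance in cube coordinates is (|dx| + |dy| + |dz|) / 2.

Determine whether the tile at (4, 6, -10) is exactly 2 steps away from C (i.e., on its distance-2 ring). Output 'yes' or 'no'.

|px - cx| = |4 - 4| = 0
|py - cy| = |6 - 4| = 2
|pz - cz| = |-10 - (-8)| = 2
distance = (0+2+2)/2 = 4/2 = 2
radius = 2; distance == radius -> yes

Answer: yes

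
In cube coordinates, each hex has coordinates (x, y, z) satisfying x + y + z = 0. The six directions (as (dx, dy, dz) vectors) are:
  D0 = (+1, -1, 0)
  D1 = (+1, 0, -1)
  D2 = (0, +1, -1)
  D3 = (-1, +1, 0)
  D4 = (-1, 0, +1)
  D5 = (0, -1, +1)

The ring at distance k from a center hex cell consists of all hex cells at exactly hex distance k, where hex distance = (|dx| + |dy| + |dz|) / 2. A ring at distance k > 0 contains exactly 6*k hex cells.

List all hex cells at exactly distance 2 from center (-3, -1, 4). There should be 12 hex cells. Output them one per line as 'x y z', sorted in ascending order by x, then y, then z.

Answer: -5 -1 6
-5 0 5
-5 1 4
-4 -2 6
-4 1 3
-3 -3 6
-3 1 2
-2 -3 5
-2 0 2
-1 -3 4
-1 -2 3
-1 -1 2

Derivation:
Walk ring at distance 2 from (-3, -1, 4):
Start at center + D4*2 = (-5, -1, 6)
  hex 0: (-5, -1, 6)
  hex 1: (-4, -2, 6)
  hex 2: (-3, -3, 6)
  hex 3: (-2, -3, 5)
  hex 4: (-1, -3, 4)
  hex 5: (-1, -2, 3)
  hex 6: (-1, -1, 2)
  hex 7: (-2, 0, 2)
  hex 8: (-3, 1, 2)
  hex 9: (-4, 1, 3)
  hex 10: (-5, 1, 4)
  hex 11: (-5, 0, 5)
Sorted: 12 hexes.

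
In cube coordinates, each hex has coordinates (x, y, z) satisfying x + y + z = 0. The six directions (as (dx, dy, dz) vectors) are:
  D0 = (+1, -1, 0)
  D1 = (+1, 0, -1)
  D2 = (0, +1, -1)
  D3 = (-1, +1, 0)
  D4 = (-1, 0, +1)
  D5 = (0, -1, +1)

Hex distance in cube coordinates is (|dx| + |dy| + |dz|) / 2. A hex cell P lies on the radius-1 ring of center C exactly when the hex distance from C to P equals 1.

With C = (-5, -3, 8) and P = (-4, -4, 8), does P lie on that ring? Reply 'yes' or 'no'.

|px - cx| = |-4 - (-5)| = 1
|py - cy| = |-4 - (-3)| = 1
|pz - cz| = |8 - 8| = 0
distance = (1+1+0)/2 = 2/2 = 1
radius = 1; distance == radius -> yes

Answer: yes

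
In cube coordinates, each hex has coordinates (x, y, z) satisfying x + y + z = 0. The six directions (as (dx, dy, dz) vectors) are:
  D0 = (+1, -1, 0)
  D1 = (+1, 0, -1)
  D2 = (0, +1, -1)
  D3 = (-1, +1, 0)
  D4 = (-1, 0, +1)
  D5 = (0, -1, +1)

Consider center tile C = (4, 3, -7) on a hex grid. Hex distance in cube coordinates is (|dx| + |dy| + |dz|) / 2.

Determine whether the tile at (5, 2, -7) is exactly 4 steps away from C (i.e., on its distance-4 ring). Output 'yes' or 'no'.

Answer: no

Derivation:
|px - cx| = |5 - 4| = 1
|py - cy| = |2 - 3| = 1
|pz - cz| = |-7 - (-7)| = 0
distance = (1+1+0)/2 = 2/2 = 1
radius = 4; distance != radius -> no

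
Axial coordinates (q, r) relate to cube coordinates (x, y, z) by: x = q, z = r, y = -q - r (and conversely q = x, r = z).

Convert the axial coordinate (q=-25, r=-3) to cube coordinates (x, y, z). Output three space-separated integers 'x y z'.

x = q = -25
z = r = -3
y = -x - z = -(-25) - (-3) = 28

Answer: -25 28 -3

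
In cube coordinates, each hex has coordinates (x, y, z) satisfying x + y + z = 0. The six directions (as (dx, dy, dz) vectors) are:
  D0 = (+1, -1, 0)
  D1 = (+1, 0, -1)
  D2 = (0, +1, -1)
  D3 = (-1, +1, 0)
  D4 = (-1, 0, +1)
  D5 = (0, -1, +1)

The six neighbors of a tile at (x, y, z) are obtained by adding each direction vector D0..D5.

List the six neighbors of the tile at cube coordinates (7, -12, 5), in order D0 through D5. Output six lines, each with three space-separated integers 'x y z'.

Answer: 8 -13 5
8 -12 4
7 -11 4
6 -11 5
6 -12 6
7 -13 6

Derivation:
Center: (7, -12, 5). Add each direction:
  D0: (7, -12, 5) + (1, -1, 0) = (8, -13, 5)
  D1: (7, -12, 5) + (1, 0, -1) = (8, -12, 4)
  D2: (7, -12, 5) + (0, 1, -1) = (7, -11, 4)
  D3: (7, -12, 5) + (-1, 1, 0) = (6, -11, 5)
  D4: (7, -12, 5) + (-1, 0, 1) = (6, -12, 6)
  D5: (7, -12, 5) + (0, -1, 1) = (7, -13, 6)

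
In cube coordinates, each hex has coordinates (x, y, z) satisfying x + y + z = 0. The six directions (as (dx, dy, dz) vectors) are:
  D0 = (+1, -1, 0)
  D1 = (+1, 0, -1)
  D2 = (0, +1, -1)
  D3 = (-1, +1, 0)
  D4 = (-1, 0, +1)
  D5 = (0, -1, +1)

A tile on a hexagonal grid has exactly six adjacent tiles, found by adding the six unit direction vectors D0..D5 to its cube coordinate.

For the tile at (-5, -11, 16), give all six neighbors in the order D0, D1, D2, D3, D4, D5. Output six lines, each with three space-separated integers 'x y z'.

Center: (-5, -11, 16). Add each direction:
  D0: (-5, -11, 16) + (1, -1, 0) = (-4, -12, 16)
  D1: (-5, -11, 16) + (1, 0, -1) = (-4, -11, 15)
  D2: (-5, -11, 16) + (0, 1, -1) = (-5, -10, 15)
  D3: (-5, -11, 16) + (-1, 1, 0) = (-6, -10, 16)
  D4: (-5, -11, 16) + (-1, 0, 1) = (-6, -11, 17)
  D5: (-5, -11, 16) + (0, -1, 1) = (-5, -12, 17)

Answer: -4 -12 16
-4 -11 15
-5 -10 15
-6 -10 16
-6 -11 17
-5 -12 17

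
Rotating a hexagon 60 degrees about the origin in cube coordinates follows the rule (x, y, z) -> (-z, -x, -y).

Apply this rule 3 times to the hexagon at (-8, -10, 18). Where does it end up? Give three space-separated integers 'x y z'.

Start: (-8, -10, 18)
Step 1: (-8, -10, 18) -> (-(18), -(-8), -(-10)) = (-18, 8, 10)
Step 2: (-18, 8, 10) -> (-(10), -(-18), -(8)) = (-10, 18, -8)
Step 3: (-10, 18, -8) -> (-(-8), -(-10), -(18)) = (8, 10, -18)

Answer: 8 10 -18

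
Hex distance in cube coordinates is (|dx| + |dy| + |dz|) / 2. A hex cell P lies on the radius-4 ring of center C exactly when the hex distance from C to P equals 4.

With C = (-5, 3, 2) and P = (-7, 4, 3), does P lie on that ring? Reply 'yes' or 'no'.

Answer: no

Derivation:
|px - cx| = |-7 - (-5)| = 2
|py - cy| = |4 - 3| = 1
|pz - cz| = |3 - 2| = 1
distance = (2+1+1)/2 = 4/2 = 2
radius = 4; distance != radius -> no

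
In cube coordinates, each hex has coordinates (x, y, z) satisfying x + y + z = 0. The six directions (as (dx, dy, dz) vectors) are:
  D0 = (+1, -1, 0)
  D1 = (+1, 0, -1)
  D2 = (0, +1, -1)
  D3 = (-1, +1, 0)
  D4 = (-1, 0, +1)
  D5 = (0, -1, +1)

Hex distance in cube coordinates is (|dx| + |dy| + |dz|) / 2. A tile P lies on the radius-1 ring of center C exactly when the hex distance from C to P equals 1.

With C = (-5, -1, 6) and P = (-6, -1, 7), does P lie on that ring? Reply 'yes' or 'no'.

|px - cx| = |-6 - (-5)| = 1
|py - cy| = |-1 - (-1)| = 0
|pz - cz| = |7 - 6| = 1
distance = (1+0+1)/2 = 2/2 = 1
radius = 1; distance == radius -> yes

Answer: yes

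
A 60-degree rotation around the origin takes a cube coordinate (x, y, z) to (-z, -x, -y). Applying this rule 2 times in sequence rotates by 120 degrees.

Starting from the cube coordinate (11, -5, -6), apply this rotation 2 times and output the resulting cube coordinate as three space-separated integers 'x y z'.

Answer: -5 -6 11

Derivation:
Start: (11, -5, -6)
Step 1: (11, -5, -6) -> (-(-6), -(11), -(-5)) = (6, -11, 5)
Step 2: (6, -11, 5) -> (-(5), -(6), -(-11)) = (-5, -6, 11)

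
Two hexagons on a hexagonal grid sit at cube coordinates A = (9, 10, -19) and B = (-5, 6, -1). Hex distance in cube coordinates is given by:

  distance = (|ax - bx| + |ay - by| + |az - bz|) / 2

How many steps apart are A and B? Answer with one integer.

Answer: 18

Derivation:
|ax - bx| = |9 - (-5)| = 14
|ay - by| = |10 - 6| = 4
|az - bz| = |-19 - (-1)| = 18
distance = (14 + 4 + 18) / 2 = 36 / 2 = 18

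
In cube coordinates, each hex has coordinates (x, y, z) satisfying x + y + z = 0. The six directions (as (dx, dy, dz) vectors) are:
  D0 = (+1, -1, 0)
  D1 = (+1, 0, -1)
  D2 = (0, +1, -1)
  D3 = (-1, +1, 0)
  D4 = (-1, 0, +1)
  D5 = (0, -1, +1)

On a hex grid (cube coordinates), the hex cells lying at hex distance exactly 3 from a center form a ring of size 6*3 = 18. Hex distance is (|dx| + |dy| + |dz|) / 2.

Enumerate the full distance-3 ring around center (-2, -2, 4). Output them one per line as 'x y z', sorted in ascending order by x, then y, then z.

Walk ring at distance 3 from (-2, -2, 4):
Start at center + D4*3 = (-5, -2, 7)
  hex 0: (-5, -2, 7)
  hex 1: (-4, -3, 7)
  hex 2: (-3, -4, 7)
  hex 3: (-2, -5, 7)
  hex 4: (-1, -5, 6)
  hex 5: (0, -5, 5)
  hex 6: (1, -5, 4)
  hex 7: (1, -4, 3)
  hex 8: (1, -3, 2)
  hex 9: (1, -2, 1)
  hex 10: (0, -1, 1)
  hex 11: (-1, 0, 1)
  hex 12: (-2, 1, 1)
  hex 13: (-3, 1, 2)
  hex 14: (-4, 1, 3)
  hex 15: (-5, 1, 4)
  hex 16: (-5, 0, 5)
  hex 17: (-5, -1, 6)
Sorted: 18 hexes.

Answer: -5 -2 7
-5 -1 6
-5 0 5
-5 1 4
-4 -3 7
-4 1 3
-3 -4 7
-3 1 2
-2 -5 7
-2 1 1
-1 -5 6
-1 0 1
0 -5 5
0 -1 1
1 -5 4
1 -4 3
1 -3 2
1 -2 1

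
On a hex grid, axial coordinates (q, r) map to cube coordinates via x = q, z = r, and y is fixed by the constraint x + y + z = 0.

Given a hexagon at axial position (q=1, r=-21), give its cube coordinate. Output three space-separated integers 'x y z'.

Answer: 1 20 -21

Derivation:
x = q = 1
z = r = -21
y = -x - z = -(1) - (-21) = 20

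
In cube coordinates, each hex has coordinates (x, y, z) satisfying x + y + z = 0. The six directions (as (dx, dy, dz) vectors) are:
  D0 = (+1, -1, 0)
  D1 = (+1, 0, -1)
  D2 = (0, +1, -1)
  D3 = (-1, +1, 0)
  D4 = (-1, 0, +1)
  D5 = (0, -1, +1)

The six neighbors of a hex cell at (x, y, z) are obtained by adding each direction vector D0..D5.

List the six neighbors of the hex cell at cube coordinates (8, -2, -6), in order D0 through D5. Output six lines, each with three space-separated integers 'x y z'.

Answer: 9 -3 -6
9 -2 -7
8 -1 -7
7 -1 -6
7 -2 -5
8 -3 -5

Derivation:
Center: (8, -2, -6). Add each direction:
  D0: (8, -2, -6) + (1, -1, 0) = (9, -3, -6)
  D1: (8, -2, -6) + (1, 0, -1) = (9, -2, -7)
  D2: (8, -2, -6) + (0, 1, -1) = (8, -1, -7)
  D3: (8, -2, -6) + (-1, 1, 0) = (7, -1, -6)
  D4: (8, -2, -6) + (-1, 0, 1) = (7, -2, -5)
  D5: (8, -2, -6) + (0, -1, 1) = (8, -3, -5)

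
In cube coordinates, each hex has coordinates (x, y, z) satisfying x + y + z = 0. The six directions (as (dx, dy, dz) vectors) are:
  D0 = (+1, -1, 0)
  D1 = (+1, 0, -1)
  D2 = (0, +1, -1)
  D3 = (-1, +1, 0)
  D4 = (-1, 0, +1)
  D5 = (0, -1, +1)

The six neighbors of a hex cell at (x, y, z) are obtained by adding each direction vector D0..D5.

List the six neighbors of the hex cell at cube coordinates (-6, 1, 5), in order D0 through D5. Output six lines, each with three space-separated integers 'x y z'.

Answer: -5 0 5
-5 1 4
-6 2 4
-7 2 5
-7 1 6
-6 0 6

Derivation:
Center: (-6, 1, 5). Add each direction:
  D0: (-6, 1, 5) + (1, -1, 0) = (-5, 0, 5)
  D1: (-6, 1, 5) + (1, 0, -1) = (-5, 1, 4)
  D2: (-6, 1, 5) + (0, 1, -1) = (-6, 2, 4)
  D3: (-6, 1, 5) + (-1, 1, 0) = (-7, 2, 5)
  D4: (-6, 1, 5) + (-1, 0, 1) = (-7, 1, 6)
  D5: (-6, 1, 5) + (0, -1, 1) = (-6, 0, 6)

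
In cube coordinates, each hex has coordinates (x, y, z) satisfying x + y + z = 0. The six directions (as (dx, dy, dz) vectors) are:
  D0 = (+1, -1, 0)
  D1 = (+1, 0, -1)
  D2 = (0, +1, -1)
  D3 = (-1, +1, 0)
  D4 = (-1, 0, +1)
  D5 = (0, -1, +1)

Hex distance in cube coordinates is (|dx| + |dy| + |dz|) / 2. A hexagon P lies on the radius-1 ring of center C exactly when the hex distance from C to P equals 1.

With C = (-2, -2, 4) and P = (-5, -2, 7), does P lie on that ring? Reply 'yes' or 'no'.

Answer: no

Derivation:
|px - cx| = |-5 - (-2)| = 3
|py - cy| = |-2 - (-2)| = 0
|pz - cz| = |7 - 4| = 3
distance = (3+0+3)/2 = 6/2 = 3
radius = 1; distance != radius -> no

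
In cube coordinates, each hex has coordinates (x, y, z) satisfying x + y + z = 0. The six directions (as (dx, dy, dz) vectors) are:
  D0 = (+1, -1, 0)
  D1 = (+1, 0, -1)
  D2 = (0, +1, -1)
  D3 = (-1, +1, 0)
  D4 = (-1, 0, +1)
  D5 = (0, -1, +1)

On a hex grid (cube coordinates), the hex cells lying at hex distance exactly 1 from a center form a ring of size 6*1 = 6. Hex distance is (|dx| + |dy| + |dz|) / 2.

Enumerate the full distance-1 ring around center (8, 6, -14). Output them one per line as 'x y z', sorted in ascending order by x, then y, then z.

Answer: 7 6 -13
7 7 -14
8 5 -13
8 7 -15
9 5 -14
9 6 -15

Derivation:
Walk ring at distance 1 from (8, 6, -14):
Start at center + D4*1 = (7, 6, -13)
  hex 0: (7, 6, -13)
  hex 1: (8, 5, -13)
  hex 2: (9, 5, -14)
  hex 3: (9, 6, -15)
  hex 4: (8, 7, -15)
  hex 5: (7, 7, -14)
Sorted: 6 hexes.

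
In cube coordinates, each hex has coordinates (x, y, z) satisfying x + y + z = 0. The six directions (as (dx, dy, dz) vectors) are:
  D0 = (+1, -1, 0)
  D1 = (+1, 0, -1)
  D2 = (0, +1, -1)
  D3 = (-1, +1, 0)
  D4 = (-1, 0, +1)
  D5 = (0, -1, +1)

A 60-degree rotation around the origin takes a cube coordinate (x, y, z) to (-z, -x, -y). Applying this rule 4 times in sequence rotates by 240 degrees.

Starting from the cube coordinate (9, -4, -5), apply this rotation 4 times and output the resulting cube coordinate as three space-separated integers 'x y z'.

Answer: -5 9 -4

Derivation:
Start: (9, -4, -5)
Step 1: (9, -4, -5) -> (-(-5), -(9), -(-4)) = (5, -9, 4)
Step 2: (5, -9, 4) -> (-(4), -(5), -(-9)) = (-4, -5, 9)
Step 3: (-4, -5, 9) -> (-(9), -(-4), -(-5)) = (-9, 4, 5)
Step 4: (-9, 4, 5) -> (-(5), -(-9), -(4)) = (-5, 9, -4)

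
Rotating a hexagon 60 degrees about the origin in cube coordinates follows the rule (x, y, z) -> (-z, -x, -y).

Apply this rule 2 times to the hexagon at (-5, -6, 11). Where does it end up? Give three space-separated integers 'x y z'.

Start: (-5, -6, 11)
Step 1: (-5, -6, 11) -> (-(11), -(-5), -(-6)) = (-11, 5, 6)
Step 2: (-11, 5, 6) -> (-(6), -(-11), -(5)) = (-6, 11, -5)

Answer: -6 11 -5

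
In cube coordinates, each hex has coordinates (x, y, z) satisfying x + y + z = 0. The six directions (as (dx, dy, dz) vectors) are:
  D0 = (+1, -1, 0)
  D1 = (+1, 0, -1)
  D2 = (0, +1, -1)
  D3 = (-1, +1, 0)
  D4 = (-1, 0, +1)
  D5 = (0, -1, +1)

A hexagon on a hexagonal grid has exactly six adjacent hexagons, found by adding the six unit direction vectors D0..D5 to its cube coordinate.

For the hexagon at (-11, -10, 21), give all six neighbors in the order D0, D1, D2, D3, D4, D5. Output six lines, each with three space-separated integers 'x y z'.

Answer: -10 -11 21
-10 -10 20
-11 -9 20
-12 -9 21
-12 -10 22
-11 -11 22

Derivation:
Center: (-11, -10, 21). Add each direction:
  D0: (-11, -10, 21) + (1, -1, 0) = (-10, -11, 21)
  D1: (-11, -10, 21) + (1, 0, -1) = (-10, -10, 20)
  D2: (-11, -10, 21) + (0, 1, -1) = (-11, -9, 20)
  D3: (-11, -10, 21) + (-1, 1, 0) = (-12, -9, 21)
  D4: (-11, -10, 21) + (-1, 0, 1) = (-12, -10, 22)
  D5: (-11, -10, 21) + (0, -1, 1) = (-11, -11, 22)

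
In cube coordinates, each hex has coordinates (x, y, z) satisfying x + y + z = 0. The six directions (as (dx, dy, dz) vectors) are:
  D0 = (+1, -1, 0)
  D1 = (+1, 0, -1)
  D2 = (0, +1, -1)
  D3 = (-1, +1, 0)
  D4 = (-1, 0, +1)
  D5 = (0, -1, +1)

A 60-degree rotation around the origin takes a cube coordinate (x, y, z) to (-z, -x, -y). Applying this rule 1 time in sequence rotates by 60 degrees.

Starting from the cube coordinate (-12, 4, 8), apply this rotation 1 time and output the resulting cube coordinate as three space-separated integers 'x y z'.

Answer: -8 12 -4

Derivation:
Start: (-12, 4, 8)
Step 1: (-12, 4, 8) -> (-(8), -(-12), -(4)) = (-8, 12, -4)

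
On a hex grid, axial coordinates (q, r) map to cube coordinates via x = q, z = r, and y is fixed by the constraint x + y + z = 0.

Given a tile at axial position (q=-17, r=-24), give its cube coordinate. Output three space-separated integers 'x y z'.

x = q = -17
z = r = -24
y = -x - z = -(-17) - (-24) = 41

Answer: -17 41 -24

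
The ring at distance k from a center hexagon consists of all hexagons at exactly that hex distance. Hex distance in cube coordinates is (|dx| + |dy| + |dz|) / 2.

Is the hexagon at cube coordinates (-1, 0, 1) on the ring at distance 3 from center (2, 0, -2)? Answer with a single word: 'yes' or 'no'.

Answer: yes

Derivation:
|px - cx| = |-1 - 2| = 3
|py - cy| = |0 - 0| = 0
|pz - cz| = |1 - (-2)| = 3
distance = (3+0+3)/2 = 6/2 = 3
radius = 3; distance == radius -> yes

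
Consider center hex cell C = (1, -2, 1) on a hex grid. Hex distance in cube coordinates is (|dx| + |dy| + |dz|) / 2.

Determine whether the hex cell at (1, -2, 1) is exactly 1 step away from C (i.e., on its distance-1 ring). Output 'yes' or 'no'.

Answer: no

Derivation:
|px - cx| = |1 - 1| = 0
|py - cy| = |-2 - (-2)| = 0
|pz - cz| = |1 - 1| = 0
distance = (0+0+0)/2 = 0/2 = 0
radius = 1; distance != radius -> no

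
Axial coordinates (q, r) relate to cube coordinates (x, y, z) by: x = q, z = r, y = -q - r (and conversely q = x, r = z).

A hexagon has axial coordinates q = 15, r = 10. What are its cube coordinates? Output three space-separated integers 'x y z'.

x = q = 15
z = r = 10
y = -x - z = -(15) - (10) = -25

Answer: 15 -25 10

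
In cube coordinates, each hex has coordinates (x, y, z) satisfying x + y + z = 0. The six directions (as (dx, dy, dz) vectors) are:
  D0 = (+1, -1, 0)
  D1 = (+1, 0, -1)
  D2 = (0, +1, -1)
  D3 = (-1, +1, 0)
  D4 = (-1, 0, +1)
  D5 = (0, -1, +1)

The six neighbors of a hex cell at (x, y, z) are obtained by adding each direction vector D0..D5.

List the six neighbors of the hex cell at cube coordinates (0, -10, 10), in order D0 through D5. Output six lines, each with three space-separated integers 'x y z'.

Center: (0, -10, 10). Add each direction:
  D0: (0, -10, 10) + (1, -1, 0) = (1, -11, 10)
  D1: (0, -10, 10) + (1, 0, -1) = (1, -10, 9)
  D2: (0, -10, 10) + (0, 1, -1) = (0, -9, 9)
  D3: (0, -10, 10) + (-1, 1, 0) = (-1, -9, 10)
  D4: (0, -10, 10) + (-1, 0, 1) = (-1, -10, 11)
  D5: (0, -10, 10) + (0, -1, 1) = (0, -11, 11)

Answer: 1 -11 10
1 -10 9
0 -9 9
-1 -9 10
-1 -10 11
0 -11 11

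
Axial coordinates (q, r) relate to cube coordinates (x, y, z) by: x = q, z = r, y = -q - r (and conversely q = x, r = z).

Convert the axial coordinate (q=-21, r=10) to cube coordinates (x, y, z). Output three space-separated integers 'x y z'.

x = q = -21
z = r = 10
y = -x - z = -(-21) - (10) = 11

Answer: -21 11 10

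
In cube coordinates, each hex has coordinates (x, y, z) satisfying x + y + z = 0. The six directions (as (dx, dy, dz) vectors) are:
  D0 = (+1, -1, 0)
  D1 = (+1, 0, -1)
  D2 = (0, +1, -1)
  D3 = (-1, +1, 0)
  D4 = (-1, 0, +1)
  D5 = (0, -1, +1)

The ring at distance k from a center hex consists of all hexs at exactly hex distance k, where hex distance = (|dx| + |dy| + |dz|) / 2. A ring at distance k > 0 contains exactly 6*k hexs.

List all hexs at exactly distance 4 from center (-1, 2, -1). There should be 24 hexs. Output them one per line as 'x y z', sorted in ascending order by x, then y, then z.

Answer: -5 2 3
-5 3 2
-5 4 1
-5 5 0
-5 6 -1
-4 1 3
-4 6 -2
-3 0 3
-3 6 -3
-2 -1 3
-2 6 -4
-1 -2 3
-1 6 -5
0 -2 2
0 5 -5
1 -2 1
1 4 -5
2 -2 0
2 3 -5
3 -2 -1
3 -1 -2
3 0 -3
3 1 -4
3 2 -5

Derivation:
Walk ring at distance 4 from (-1, 2, -1):
Start at center + D4*4 = (-5, 2, 3)
  hex 0: (-5, 2, 3)
  hex 1: (-4, 1, 3)
  hex 2: (-3, 0, 3)
  hex 3: (-2, -1, 3)
  hex 4: (-1, -2, 3)
  hex 5: (0, -2, 2)
  hex 6: (1, -2, 1)
  hex 7: (2, -2, 0)
  hex 8: (3, -2, -1)
  hex 9: (3, -1, -2)
  hex 10: (3, 0, -3)
  hex 11: (3, 1, -4)
  hex 12: (3, 2, -5)
  hex 13: (2, 3, -5)
  hex 14: (1, 4, -5)
  hex 15: (0, 5, -5)
  hex 16: (-1, 6, -5)
  hex 17: (-2, 6, -4)
  hex 18: (-3, 6, -3)
  hex 19: (-4, 6, -2)
  hex 20: (-5, 6, -1)
  hex 21: (-5, 5, 0)
  hex 22: (-5, 4, 1)
  hex 23: (-5, 3, 2)
Sorted: 24 hexes.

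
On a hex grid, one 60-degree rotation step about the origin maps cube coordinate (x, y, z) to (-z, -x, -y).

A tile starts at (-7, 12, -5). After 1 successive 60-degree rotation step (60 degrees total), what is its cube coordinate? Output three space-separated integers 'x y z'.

Start: (-7, 12, -5)
Step 1: (-7, 12, -5) -> (-(-5), -(-7), -(12)) = (5, 7, -12)

Answer: 5 7 -12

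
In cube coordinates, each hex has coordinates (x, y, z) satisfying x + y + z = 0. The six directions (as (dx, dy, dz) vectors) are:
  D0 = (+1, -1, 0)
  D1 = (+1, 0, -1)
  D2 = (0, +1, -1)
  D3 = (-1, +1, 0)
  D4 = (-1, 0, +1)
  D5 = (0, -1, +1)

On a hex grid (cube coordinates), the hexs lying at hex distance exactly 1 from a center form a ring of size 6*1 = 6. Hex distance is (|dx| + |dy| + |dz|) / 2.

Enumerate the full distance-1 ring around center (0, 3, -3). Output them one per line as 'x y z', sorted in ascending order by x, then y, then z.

Walk ring at distance 1 from (0, 3, -3):
Start at center + D4*1 = (-1, 3, -2)
  hex 0: (-1, 3, -2)
  hex 1: (0, 2, -2)
  hex 2: (1, 2, -3)
  hex 3: (1, 3, -4)
  hex 4: (0, 4, -4)
  hex 5: (-1, 4, -3)
Sorted: 6 hexes.

Answer: -1 3 -2
-1 4 -3
0 2 -2
0 4 -4
1 2 -3
1 3 -4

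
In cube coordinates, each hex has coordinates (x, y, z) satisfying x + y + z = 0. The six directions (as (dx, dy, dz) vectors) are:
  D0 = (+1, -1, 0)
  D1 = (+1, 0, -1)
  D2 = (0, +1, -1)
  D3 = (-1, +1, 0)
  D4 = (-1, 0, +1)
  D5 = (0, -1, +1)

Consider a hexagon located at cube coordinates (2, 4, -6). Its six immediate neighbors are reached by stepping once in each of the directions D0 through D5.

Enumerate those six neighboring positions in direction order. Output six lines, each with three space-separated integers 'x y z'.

Answer: 3 3 -6
3 4 -7
2 5 -7
1 5 -6
1 4 -5
2 3 -5

Derivation:
Center: (2, 4, -6). Add each direction:
  D0: (2, 4, -6) + (1, -1, 0) = (3, 3, -6)
  D1: (2, 4, -6) + (1, 0, -1) = (3, 4, -7)
  D2: (2, 4, -6) + (0, 1, -1) = (2, 5, -7)
  D3: (2, 4, -6) + (-1, 1, 0) = (1, 5, -6)
  D4: (2, 4, -6) + (-1, 0, 1) = (1, 4, -5)
  D5: (2, 4, -6) + (0, -1, 1) = (2, 3, -5)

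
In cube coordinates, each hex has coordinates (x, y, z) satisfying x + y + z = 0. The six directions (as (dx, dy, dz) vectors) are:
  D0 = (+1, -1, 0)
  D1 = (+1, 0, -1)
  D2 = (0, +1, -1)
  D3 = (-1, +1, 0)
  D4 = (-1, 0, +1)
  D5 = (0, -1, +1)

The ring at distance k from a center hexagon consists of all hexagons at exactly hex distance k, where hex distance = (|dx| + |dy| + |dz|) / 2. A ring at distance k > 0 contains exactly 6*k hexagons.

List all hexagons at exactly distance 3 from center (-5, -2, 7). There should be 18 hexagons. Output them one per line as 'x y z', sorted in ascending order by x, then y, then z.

Walk ring at distance 3 from (-5, -2, 7):
Start at center + D4*3 = (-8, -2, 10)
  hex 0: (-8, -2, 10)
  hex 1: (-7, -3, 10)
  hex 2: (-6, -4, 10)
  hex 3: (-5, -5, 10)
  hex 4: (-4, -5, 9)
  hex 5: (-3, -5, 8)
  hex 6: (-2, -5, 7)
  hex 7: (-2, -4, 6)
  hex 8: (-2, -3, 5)
  hex 9: (-2, -2, 4)
  hex 10: (-3, -1, 4)
  hex 11: (-4, 0, 4)
  hex 12: (-5, 1, 4)
  hex 13: (-6, 1, 5)
  hex 14: (-7, 1, 6)
  hex 15: (-8, 1, 7)
  hex 16: (-8, 0, 8)
  hex 17: (-8, -1, 9)
Sorted: 18 hexes.

Answer: -8 -2 10
-8 -1 9
-8 0 8
-8 1 7
-7 -3 10
-7 1 6
-6 -4 10
-6 1 5
-5 -5 10
-5 1 4
-4 -5 9
-4 0 4
-3 -5 8
-3 -1 4
-2 -5 7
-2 -4 6
-2 -3 5
-2 -2 4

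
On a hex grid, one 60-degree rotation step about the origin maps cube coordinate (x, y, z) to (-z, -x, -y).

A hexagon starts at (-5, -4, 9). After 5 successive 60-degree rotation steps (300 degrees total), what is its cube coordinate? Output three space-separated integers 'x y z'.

Answer: 4 -9 5

Derivation:
Start: (-5, -4, 9)
Step 1: (-5, -4, 9) -> (-(9), -(-5), -(-4)) = (-9, 5, 4)
Step 2: (-9, 5, 4) -> (-(4), -(-9), -(5)) = (-4, 9, -5)
Step 3: (-4, 9, -5) -> (-(-5), -(-4), -(9)) = (5, 4, -9)
Step 4: (5, 4, -9) -> (-(-9), -(5), -(4)) = (9, -5, -4)
Step 5: (9, -5, -4) -> (-(-4), -(9), -(-5)) = (4, -9, 5)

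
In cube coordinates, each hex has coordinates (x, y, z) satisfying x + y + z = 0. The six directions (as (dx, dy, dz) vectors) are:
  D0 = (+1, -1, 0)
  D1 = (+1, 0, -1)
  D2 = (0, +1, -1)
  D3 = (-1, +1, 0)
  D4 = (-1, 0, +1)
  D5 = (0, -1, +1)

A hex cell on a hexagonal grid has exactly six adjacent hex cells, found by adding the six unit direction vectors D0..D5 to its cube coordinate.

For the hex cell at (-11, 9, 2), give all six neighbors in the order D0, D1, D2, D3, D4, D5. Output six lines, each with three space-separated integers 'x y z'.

Answer: -10 8 2
-10 9 1
-11 10 1
-12 10 2
-12 9 3
-11 8 3

Derivation:
Center: (-11, 9, 2). Add each direction:
  D0: (-11, 9, 2) + (1, -1, 0) = (-10, 8, 2)
  D1: (-11, 9, 2) + (1, 0, -1) = (-10, 9, 1)
  D2: (-11, 9, 2) + (0, 1, -1) = (-11, 10, 1)
  D3: (-11, 9, 2) + (-1, 1, 0) = (-12, 10, 2)
  D4: (-11, 9, 2) + (-1, 0, 1) = (-12, 9, 3)
  D5: (-11, 9, 2) + (0, -1, 1) = (-11, 8, 3)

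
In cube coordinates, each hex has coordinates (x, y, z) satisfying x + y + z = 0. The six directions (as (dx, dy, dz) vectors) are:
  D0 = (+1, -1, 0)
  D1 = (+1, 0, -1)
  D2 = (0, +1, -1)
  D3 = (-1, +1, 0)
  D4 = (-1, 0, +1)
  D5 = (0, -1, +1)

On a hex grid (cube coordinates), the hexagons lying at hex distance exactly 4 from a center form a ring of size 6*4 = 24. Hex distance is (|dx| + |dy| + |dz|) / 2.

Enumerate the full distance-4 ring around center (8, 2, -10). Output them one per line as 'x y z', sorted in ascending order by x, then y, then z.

Answer: 4 2 -6
4 3 -7
4 4 -8
4 5 -9
4 6 -10
5 1 -6
5 6 -11
6 0 -6
6 6 -12
7 -1 -6
7 6 -13
8 -2 -6
8 6 -14
9 -2 -7
9 5 -14
10 -2 -8
10 4 -14
11 -2 -9
11 3 -14
12 -2 -10
12 -1 -11
12 0 -12
12 1 -13
12 2 -14

Derivation:
Walk ring at distance 4 from (8, 2, -10):
Start at center + D4*4 = (4, 2, -6)
  hex 0: (4, 2, -6)
  hex 1: (5, 1, -6)
  hex 2: (6, 0, -6)
  hex 3: (7, -1, -6)
  hex 4: (8, -2, -6)
  hex 5: (9, -2, -7)
  hex 6: (10, -2, -8)
  hex 7: (11, -2, -9)
  hex 8: (12, -2, -10)
  hex 9: (12, -1, -11)
  hex 10: (12, 0, -12)
  hex 11: (12, 1, -13)
  hex 12: (12, 2, -14)
  hex 13: (11, 3, -14)
  hex 14: (10, 4, -14)
  hex 15: (9, 5, -14)
  hex 16: (8, 6, -14)
  hex 17: (7, 6, -13)
  hex 18: (6, 6, -12)
  hex 19: (5, 6, -11)
  hex 20: (4, 6, -10)
  hex 21: (4, 5, -9)
  hex 22: (4, 4, -8)
  hex 23: (4, 3, -7)
Sorted: 24 hexes.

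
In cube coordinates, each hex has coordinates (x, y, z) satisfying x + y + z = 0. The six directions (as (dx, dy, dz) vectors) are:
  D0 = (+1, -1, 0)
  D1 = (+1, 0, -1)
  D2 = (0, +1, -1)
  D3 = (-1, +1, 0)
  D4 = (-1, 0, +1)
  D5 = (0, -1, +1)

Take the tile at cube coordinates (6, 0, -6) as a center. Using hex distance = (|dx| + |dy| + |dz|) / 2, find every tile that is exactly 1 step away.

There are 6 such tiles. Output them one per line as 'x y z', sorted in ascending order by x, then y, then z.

Answer: 5 0 -5
5 1 -6
6 -1 -5
6 1 -7
7 -1 -6
7 0 -7

Derivation:
Walk ring at distance 1 from (6, 0, -6):
Start at center + D4*1 = (5, 0, -5)
  hex 0: (5, 0, -5)
  hex 1: (6, -1, -5)
  hex 2: (7, -1, -6)
  hex 3: (7, 0, -7)
  hex 4: (6, 1, -7)
  hex 5: (5, 1, -6)
Sorted: 6 hexes.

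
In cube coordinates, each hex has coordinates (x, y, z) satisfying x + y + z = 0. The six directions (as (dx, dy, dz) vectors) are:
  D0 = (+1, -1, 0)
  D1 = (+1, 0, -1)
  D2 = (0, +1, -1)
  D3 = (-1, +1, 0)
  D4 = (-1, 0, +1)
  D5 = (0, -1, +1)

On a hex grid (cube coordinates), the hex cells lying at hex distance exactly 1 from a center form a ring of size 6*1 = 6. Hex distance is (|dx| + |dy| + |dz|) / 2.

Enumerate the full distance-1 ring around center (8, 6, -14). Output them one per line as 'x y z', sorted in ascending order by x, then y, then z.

Answer: 7 6 -13
7 7 -14
8 5 -13
8 7 -15
9 5 -14
9 6 -15

Derivation:
Walk ring at distance 1 from (8, 6, -14):
Start at center + D4*1 = (7, 6, -13)
  hex 0: (7, 6, -13)
  hex 1: (8, 5, -13)
  hex 2: (9, 5, -14)
  hex 3: (9, 6, -15)
  hex 4: (8, 7, -15)
  hex 5: (7, 7, -14)
Sorted: 6 hexes.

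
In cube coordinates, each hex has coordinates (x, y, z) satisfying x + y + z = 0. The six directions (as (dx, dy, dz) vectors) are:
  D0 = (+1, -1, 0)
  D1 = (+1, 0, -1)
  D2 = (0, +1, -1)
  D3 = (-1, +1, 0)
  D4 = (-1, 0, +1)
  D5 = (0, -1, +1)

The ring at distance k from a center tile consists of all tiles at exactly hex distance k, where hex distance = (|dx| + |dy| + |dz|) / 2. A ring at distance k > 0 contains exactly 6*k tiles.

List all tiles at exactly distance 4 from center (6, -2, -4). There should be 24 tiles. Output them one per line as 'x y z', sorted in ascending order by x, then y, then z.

Answer: 2 -2 0
2 -1 -1
2 0 -2
2 1 -3
2 2 -4
3 -3 0
3 2 -5
4 -4 0
4 2 -6
5 -5 0
5 2 -7
6 -6 0
6 2 -8
7 -6 -1
7 1 -8
8 -6 -2
8 0 -8
9 -6 -3
9 -1 -8
10 -6 -4
10 -5 -5
10 -4 -6
10 -3 -7
10 -2 -8

Derivation:
Walk ring at distance 4 from (6, -2, -4):
Start at center + D4*4 = (2, -2, 0)
  hex 0: (2, -2, 0)
  hex 1: (3, -3, 0)
  hex 2: (4, -4, 0)
  hex 3: (5, -5, 0)
  hex 4: (6, -6, 0)
  hex 5: (7, -6, -1)
  hex 6: (8, -6, -2)
  hex 7: (9, -6, -3)
  hex 8: (10, -6, -4)
  hex 9: (10, -5, -5)
  hex 10: (10, -4, -6)
  hex 11: (10, -3, -7)
  hex 12: (10, -2, -8)
  hex 13: (9, -1, -8)
  hex 14: (8, 0, -8)
  hex 15: (7, 1, -8)
  hex 16: (6, 2, -8)
  hex 17: (5, 2, -7)
  hex 18: (4, 2, -6)
  hex 19: (3, 2, -5)
  hex 20: (2, 2, -4)
  hex 21: (2, 1, -3)
  hex 22: (2, 0, -2)
  hex 23: (2, -1, -1)
Sorted: 24 hexes.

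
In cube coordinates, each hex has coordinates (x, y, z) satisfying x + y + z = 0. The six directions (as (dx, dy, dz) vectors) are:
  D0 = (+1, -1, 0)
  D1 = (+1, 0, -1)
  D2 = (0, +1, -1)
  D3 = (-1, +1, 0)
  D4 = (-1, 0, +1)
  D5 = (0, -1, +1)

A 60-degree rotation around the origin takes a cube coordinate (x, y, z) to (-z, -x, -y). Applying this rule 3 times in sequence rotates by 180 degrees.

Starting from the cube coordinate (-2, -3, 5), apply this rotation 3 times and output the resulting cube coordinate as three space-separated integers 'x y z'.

Answer: 2 3 -5

Derivation:
Start: (-2, -3, 5)
Step 1: (-2, -3, 5) -> (-(5), -(-2), -(-3)) = (-5, 2, 3)
Step 2: (-5, 2, 3) -> (-(3), -(-5), -(2)) = (-3, 5, -2)
Step 3: (-3, 5, -2) -> (-(-2), -(-3), -(5)) = (2, 3, -5)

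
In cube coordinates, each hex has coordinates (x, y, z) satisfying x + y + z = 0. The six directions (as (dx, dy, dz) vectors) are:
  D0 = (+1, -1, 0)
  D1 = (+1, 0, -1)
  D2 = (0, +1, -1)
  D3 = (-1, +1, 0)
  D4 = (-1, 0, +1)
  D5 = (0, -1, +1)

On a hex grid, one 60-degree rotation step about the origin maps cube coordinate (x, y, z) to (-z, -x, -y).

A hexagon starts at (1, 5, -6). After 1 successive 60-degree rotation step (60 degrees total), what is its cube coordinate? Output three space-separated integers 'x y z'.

Start: (1, 5, -6)
Step 1: (1, 5, -6) -> (-(-6), -(1), -(5)) = (6, -1, -5)

Answer: 6 -1 -5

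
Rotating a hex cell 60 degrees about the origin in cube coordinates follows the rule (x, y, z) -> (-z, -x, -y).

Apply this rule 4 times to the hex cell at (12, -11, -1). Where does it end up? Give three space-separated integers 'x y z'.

Start: (12, -11, -1)
Step 1: (12, -11, -1) -> (-(-1), -(12), -(-11)) = (1, -12, 11)
Step 2: (1, -12, 11) -> (-(11), -(1), -(-12)) = (-11, -1, 12)
Step 3: (-11, -1, 12) -> (-(12), -(-11), -(-1)) = (-12, 11, 1)
Step 4: (-12, 11, 1) -> (-(1), -(-12), -(11)) = (-1, 12, -11)

Answer: -1 12 -11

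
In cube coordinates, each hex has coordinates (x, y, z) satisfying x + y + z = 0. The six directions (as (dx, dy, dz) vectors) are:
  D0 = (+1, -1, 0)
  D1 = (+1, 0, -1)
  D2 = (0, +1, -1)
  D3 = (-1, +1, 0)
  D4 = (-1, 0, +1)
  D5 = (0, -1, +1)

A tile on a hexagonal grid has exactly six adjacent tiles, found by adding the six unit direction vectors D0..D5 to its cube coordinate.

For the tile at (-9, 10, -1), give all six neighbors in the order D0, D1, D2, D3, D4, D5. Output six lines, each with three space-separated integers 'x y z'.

Center: (-9, 10, -1). Add each direction:
  D0: (-9, 10, -1) + (1, -1, 0) = (-8, 9, -1)
  D1: (-9, 10, -1) + (1, 0, -1) = (-8, 10, -2)
  D2: (-9, 10, -1) + (0, 1, -1) = (-9, 11, -2)
  D3: (-9, 10, -1) + (-1, 1, 0) = (-10, 11, -1)
  D4: (-9, 10, -1) + (-1, 0, 1) = (-10, 10, 0)
  D5: (-9, 10, -1) + (0, -1, 1) = (-9, 9, 0)

Answer: -8 9 -1
-8 10 -2
-9 11 -2
-10 11 -1
-10 10 0
-9 9 0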